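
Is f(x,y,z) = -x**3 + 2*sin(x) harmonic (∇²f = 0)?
No, ∇²f = -6*x - 2*sin(x)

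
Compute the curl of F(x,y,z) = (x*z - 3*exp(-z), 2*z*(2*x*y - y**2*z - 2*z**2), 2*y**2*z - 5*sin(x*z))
(-4*x*y + 4*y**2*z + 4*y*z + 12*z**2, x + 5*z*cos(x*z) + 3*exp(-z), 4*y*z)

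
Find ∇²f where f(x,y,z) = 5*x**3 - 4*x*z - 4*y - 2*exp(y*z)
30*x - 2*y**2*exp(y*z) - 2*z**2*exp(y*z)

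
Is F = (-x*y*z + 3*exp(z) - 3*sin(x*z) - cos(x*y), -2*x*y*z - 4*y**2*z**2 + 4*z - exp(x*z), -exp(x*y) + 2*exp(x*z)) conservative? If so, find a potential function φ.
No, ∇×F = (2*x*y - x*exp(x*y) + x*exp(x*z) + 8*y**2*z - 4, -x*y - 3*x*cos(x*z) + y*exp(x*y) - 2*z*exp(x*z) + 3*exp(z), x*z - x*sin(x*y) - 2*y*z - z*exp(x*z)) ≠ 0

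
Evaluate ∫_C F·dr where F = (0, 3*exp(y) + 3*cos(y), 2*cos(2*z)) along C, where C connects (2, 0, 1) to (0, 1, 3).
-3 - sin(2) + sin(6) + 3*sin(1) + 3*E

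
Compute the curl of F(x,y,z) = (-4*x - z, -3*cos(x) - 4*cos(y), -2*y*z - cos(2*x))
(-2*z, -2*sin(2*x) - 1, 3*sin(x))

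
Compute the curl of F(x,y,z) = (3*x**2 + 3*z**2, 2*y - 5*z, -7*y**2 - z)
(5 - 14*y, 6*z, 0)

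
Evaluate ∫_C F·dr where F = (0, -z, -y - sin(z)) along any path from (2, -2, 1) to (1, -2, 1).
0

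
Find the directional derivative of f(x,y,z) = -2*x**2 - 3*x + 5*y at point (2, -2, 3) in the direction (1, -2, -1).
-7*sqrt(6)/2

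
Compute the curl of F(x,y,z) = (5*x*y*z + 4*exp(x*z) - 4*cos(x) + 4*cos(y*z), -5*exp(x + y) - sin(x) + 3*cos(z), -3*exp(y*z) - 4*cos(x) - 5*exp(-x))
(-3*z*exp(y*z) + 3*sin(z), 5*x*y + 4*x*exp(x*z) - 4*y*sin(y*z) - 4*sin(x) - 5*exp(-x), -5*x*z + 4*z*sin(y*z) - 5*exp(x + y) - cos(x))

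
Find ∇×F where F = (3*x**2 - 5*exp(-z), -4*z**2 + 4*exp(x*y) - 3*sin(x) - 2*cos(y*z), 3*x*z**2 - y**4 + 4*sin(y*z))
(-4*y**3 - 2*y*sin(y*z) + 4*z*cos(y*z) + 8*z, -3*z**2 + 5*exp(-z), 4*y*exp(x*y) - 3*cos(x))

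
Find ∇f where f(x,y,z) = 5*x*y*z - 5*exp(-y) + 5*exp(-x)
(5*y*z - 5*exp(-x), 5*x*z + 5*exp(-y), 5*x*y)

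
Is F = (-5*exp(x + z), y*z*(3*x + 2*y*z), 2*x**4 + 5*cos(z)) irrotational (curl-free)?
No, ∇×F = (y*(-3*x - 4*y*z), -8*x**3 - 5*exp(x + z), 3*y*z)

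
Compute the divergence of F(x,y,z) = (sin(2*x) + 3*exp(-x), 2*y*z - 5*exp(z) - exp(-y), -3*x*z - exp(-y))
-3*x + 2*z + 2*cos(2*x) + exp(-y) - 3*exp(-x)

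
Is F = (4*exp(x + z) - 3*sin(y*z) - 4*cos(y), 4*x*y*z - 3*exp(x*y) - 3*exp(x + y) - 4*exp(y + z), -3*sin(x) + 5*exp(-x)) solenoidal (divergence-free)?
No, ∇·F = 4*x*z - 3*x*exp(x*y) - 3*exp(x + y) + 4*exp(x + z) - 4*exp(y + z)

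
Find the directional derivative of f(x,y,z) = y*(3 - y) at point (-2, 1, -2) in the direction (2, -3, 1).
-3*sqrt(14)/14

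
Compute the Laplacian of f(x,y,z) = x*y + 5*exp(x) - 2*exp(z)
5*exp(x) - 2*exp(z)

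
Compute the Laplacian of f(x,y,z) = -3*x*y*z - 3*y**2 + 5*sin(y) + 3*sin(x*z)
-3*x**2*sin(x*z) - 3*z**2*sin(x*z) - 5*sin(y) - 6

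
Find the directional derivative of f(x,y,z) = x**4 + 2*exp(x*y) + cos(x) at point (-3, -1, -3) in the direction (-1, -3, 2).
sqrt(14)*(-sin(3) + 108 + 20*exp(3))/14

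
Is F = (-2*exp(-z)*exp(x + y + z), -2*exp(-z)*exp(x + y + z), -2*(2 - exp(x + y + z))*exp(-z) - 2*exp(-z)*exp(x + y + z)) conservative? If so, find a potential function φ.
Yes, F is conservative. φ = 2*(2 - exp(x + y + z))*exp(-z)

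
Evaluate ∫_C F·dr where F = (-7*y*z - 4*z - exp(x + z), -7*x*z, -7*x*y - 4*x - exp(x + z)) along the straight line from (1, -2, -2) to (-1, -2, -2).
-exp(-3) + exp(-1) + 40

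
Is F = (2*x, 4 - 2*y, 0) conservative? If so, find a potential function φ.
Yes, F is conservative. φ = x**2 - y**2 + 4*y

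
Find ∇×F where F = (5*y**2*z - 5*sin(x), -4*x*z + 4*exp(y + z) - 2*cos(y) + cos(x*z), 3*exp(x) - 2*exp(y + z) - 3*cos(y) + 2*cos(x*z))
(x*sin(x*z) + 4*x - 6*exp(y + z) + 3*sin(y), 5*y**2 + 2*z*sin(x*z) - 3*exp(x), -z*(10*y + sin(x*z) + 4))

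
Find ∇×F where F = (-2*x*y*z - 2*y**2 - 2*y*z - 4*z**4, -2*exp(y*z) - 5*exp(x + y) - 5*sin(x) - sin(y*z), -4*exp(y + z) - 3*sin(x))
(2*y*exp(y*z) + y*cos(y*z) - 4*exp(y + z), -2*x*y - 2*y - 16*z**3 + 3*cos(x), 2*x*z + 4*y + 2*z - 5*exp(x + y) - 5*cos(x))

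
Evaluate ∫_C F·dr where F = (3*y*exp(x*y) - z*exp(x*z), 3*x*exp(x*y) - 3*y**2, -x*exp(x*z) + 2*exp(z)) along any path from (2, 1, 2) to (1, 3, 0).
-5*exp(2) - 25 + exp(4) + 3*exp(3)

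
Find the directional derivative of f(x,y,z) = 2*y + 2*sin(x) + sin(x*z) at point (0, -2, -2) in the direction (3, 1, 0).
sqrt(10)/5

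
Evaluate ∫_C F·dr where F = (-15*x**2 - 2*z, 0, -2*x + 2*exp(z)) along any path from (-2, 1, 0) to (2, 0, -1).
-78 + 2*exp(-1)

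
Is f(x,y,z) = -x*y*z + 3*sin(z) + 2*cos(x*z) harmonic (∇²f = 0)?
No, ∇²f = -2*x**2*cos(x*z) - 2*z**2*cos(x*z) - 3*sin(z)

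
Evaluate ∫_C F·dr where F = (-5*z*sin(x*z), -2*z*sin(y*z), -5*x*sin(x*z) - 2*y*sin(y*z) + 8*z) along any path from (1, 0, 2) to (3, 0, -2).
-5*cos(2) + 5*cos(6)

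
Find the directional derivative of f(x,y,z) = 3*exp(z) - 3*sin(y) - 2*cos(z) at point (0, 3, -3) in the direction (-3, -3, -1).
sqrt(19)*(9*exp(3)*cos(3) - 3 + 2*exp(3)*sin(3))*exp(-3)/19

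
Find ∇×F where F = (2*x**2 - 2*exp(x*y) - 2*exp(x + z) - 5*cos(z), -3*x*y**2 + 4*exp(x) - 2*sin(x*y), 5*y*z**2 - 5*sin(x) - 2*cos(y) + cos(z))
(5*z**2 + 2*sin(y), -2*exp(x + z) + 5*sin(z) + 5*cos(x), 2*x*exp(x*y) - 3*y**2 - 2*y*cos(x*y) + 4*exp(x))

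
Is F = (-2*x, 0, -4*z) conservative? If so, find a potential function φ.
Yes, F is conservative. φ = -x**2 - 2*z**2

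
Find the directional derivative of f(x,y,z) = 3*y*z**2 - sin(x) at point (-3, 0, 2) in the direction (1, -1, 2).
-sqrt(6)*(cos(3) + 12)/6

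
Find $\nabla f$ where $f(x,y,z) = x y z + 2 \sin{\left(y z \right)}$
(y*z, z*(x + 2*cos(y*z)), y*(x + 2*cos(y*z)))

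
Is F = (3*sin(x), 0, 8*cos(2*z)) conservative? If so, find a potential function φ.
Yes, F is conservative. φ = 4*sin(2*z) - 3*cos(x)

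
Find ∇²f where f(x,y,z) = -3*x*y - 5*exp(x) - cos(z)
-5*exp(x) + cos(z)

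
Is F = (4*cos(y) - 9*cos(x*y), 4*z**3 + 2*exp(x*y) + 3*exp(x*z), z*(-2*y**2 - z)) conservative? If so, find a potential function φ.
No, ∇×F = (-3*x*exp(x*z) - 4*y*z - 12*z**2, 0, -9*x*sin(x*y) + 2*y*exp(x*y) + 3*z*exp(x*z) + 4*sin(y)) ≠ 0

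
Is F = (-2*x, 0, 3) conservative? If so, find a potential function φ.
Yes, F is conservative. φ = -x**2 + 3*z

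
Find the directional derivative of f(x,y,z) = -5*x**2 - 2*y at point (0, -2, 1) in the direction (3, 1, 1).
-2*sqrt(11)/11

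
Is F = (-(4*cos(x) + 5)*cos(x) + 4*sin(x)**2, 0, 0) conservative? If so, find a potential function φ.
Yes, F is conservative. φ = -(4*cos(x) + 5)*sin(x)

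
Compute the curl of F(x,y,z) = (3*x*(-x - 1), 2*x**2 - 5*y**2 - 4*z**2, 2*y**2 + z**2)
(4*y + 8*z, 0, 4*x)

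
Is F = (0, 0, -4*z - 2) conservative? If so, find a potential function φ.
Yes, F is conservative. φ = 2*z*(-z - 1)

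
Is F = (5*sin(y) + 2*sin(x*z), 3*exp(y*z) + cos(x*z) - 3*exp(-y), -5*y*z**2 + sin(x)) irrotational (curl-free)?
No, ∇×F = (x*sin(x*z) - 3*y*exp(y*z) - 5*z**2, 2*x*cos(x*z) - cos(x), -z*sin(x*z) - 5*cos(y))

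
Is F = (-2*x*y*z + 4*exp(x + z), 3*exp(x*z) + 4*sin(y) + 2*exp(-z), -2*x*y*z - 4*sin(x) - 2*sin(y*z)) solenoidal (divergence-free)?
No, ∇·F = -2*x*y - 2*y*z - 2*y*cos(y*z) + 4*exp(x + z) + 4*cos(y)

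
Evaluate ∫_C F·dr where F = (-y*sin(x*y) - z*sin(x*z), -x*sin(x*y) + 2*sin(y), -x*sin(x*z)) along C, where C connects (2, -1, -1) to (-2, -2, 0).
cos(4) + 1 + 2*cos(1) - 4*cos(2)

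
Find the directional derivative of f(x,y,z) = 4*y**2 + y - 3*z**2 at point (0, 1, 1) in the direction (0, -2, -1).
-12*sqrt(5)/5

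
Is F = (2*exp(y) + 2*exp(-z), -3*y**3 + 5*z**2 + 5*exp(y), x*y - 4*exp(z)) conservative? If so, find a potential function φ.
No, ∇×F = (x - 10*z, -y - 2*exp(-z), -2*exp(y)) ≠ 0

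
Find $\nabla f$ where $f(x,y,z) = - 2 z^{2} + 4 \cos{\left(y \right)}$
(0, -4*sin(y), -4*z)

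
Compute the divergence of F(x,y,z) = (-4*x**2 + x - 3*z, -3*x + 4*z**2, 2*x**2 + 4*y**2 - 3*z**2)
-8*x - 6*z + 1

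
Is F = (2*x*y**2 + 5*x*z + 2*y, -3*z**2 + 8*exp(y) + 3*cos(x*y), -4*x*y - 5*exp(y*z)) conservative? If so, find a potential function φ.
No, ∇×F = (-4*x - 5*z*exp(y*z) + 6*z, 5*x + 4*y, -4*x*y - 3*y*sin(x*y) - 2) ≠ 0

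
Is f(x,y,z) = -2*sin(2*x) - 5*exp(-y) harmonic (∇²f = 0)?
No, ∇²f = 8*sin(2*x) - 5*exp(-y)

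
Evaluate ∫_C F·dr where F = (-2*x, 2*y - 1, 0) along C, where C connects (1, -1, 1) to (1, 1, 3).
-2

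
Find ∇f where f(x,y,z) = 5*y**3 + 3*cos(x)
(-3*sin(x), 15*y**2, 0)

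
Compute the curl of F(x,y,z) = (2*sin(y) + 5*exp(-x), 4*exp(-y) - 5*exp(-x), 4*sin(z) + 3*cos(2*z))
(0, 0, -2*cos(y) + 5*exp(-x))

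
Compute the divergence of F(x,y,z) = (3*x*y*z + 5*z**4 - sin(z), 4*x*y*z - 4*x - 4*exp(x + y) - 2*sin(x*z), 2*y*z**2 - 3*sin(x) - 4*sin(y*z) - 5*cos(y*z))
4*x*z + 7*y*z + 5*y*sin(y*z) - 4*y*cos(y*z) - 4*exp(x + y)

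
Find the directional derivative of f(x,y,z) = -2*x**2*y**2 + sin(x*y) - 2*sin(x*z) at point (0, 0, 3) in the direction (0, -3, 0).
0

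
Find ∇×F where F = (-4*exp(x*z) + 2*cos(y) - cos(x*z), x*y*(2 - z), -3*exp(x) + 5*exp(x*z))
(x*y, -4*x*exp(x*z) + x*sin(x*z) - 5*z*exp(x*z) + 3*exp(x), -y*(z - 2) + 2*sin(y))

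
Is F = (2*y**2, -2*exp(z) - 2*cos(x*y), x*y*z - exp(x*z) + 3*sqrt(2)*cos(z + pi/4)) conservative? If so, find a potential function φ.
No, ∇×F = (x*z + 2*exp(z), z*(-y + exp(x*z)), 2*y*(sin(x*y) - 2)) ≠ 0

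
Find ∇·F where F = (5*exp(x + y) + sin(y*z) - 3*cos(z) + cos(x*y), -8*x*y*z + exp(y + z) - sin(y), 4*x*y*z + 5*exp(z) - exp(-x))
4*x*y - 8*x*z - y*sin(x*y) + 5*exp(z) + 5*exp(x + y) + exp(y + z) - cos(y)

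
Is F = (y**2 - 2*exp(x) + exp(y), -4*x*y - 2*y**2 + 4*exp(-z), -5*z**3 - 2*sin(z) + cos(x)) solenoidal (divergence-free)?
No, ∇·F = -4*x - 4*y - 15*z**2 - 2*exp(x) - 2*cos(z)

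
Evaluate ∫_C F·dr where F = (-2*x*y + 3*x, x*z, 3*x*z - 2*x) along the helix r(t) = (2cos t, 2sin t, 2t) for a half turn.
-48 + 2*pi**2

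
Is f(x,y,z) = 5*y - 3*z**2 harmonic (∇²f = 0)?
No, ∇²f = -6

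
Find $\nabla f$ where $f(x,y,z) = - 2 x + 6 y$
(-2, 6, 0)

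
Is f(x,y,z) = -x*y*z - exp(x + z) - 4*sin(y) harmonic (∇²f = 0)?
No, ∇²f = -2*exp(x + z) + 4*sin(y)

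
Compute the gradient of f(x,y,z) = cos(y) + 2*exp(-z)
(0, -sin(y), -2*exp(-z))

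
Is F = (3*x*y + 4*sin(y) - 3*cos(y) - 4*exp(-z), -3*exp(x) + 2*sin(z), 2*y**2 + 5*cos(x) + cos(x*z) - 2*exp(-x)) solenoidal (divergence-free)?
No, ∇·F = -x*sin(x*z) + 3*y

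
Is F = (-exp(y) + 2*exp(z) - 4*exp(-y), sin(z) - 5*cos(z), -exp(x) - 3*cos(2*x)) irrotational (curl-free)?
No, ∇×F = (-5*sin(z) - cos(z), exp(x) + 2*exp(z) - 6*sin(2*x), exp(y) - 4*exp(-y))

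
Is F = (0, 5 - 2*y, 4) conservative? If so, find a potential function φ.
Yes, F is conservative. φ = -y**2 + 5*y + 4*z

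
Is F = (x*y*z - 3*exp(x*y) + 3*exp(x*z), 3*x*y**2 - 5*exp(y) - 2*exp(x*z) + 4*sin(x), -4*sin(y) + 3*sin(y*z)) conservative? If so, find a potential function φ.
No, ∇×F = (2*x*exp(x*z) + 3*z*cos(y*z) - 4*cos(y), x*(y + 3*exp(x*z)), -x*z + 3*x*exp(x*y) + 3*y**2 - 2*z*exp(x*z) + 4*cos(x)) ≠ 0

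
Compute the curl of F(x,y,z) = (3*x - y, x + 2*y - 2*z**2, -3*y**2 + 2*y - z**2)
(-6*y + 4*z + 2, 0, 2)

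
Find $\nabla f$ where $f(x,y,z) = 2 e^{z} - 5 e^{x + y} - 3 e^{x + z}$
(-5*exp(x + y) - 3*exp(x + z), -5*exp(x + y), (2 - 3*exp(x))*exp(z))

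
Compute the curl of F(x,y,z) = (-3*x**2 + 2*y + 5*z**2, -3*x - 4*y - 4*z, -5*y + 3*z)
(-1, 10*z, -5)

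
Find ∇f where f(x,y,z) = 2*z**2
(0, 0, 4*z)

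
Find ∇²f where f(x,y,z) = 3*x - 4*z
0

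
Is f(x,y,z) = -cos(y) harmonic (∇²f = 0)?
No, ∇²f = cos(y)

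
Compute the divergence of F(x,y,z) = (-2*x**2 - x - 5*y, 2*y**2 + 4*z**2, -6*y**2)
-4*x + 4*y - 1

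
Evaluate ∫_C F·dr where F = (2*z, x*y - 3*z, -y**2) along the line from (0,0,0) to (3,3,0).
9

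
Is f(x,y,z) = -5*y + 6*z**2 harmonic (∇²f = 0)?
No, ∇²f = 12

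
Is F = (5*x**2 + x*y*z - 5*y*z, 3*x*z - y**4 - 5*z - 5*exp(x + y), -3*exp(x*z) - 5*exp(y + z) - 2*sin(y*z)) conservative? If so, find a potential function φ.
No, ∇×F = (-3*x - 2*z*cos(y*z) - 5*exp(y + z) + 5, x*y - 5*y + 3*z*exp(x*z), -x*z + 8*z - 5*exp(x + y)) ≠ 0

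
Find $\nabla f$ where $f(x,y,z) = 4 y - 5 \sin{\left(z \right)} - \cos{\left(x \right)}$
(sin(x), 4, -5*cos(z))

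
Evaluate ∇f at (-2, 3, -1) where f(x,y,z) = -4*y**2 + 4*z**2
(0, -24, -8)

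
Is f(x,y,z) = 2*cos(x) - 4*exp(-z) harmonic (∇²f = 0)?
No, ∇²f = -2*cos(x) - 4*exp(-z)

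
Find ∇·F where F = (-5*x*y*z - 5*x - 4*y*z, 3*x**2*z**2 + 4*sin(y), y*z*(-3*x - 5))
-5*y*z - y*(3*x + 5) + 4*cos(y) - 5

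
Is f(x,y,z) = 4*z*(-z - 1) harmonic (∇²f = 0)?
No, ∇²f = -8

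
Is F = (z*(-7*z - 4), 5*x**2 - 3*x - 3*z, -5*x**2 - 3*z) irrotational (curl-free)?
No, ∇×F = (3, 10*x - 14*z - 4, 10*x - 3)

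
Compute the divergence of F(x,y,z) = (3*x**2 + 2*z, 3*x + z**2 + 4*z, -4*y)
6*x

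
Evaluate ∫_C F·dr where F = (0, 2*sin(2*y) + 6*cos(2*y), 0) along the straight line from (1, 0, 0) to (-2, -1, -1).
-3*sin(2) - cos(2) + 1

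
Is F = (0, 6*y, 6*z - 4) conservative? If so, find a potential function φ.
Yes, F is conservative. φ = 3*y**2 + 3*z**2 - 4*z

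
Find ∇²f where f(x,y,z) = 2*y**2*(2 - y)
8 - 12*y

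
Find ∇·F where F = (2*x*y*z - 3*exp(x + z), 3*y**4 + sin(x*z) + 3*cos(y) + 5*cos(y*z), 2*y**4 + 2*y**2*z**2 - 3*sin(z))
12*y**3 + 4*y**2*z + 2*y*z - 5*z*sin(y*z) - 3*exp(x + z) - 3*sin(y) - 3*cos(z)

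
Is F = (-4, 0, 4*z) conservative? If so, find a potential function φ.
Yes, F is conservative. φ = -4*x + 2*z**2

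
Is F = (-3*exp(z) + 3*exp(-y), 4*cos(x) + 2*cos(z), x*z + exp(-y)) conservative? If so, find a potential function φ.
No, ∇×F = (2*sin(z) - exp(-y), -z - 3*exp(z), -4*sin(x) + 3*exp(-y)) ≠ 0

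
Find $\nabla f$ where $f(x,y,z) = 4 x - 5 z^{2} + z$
(4, 0, 1 - 10*z)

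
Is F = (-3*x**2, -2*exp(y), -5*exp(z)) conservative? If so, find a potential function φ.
Yes, F is conservative. φ = -x**3 - 2*exp(y) - 5*exp(z)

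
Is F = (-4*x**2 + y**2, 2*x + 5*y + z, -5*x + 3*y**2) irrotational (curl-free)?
No, ∇×F = (6*y - 1, 5, 2 - 2*y)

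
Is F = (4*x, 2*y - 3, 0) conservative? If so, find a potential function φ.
Yes, F is conservative. φ = 2*x**2 + y**2 - 3*y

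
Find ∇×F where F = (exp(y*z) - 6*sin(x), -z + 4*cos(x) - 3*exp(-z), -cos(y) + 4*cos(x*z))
(sin(y) + 1 - 3*exp(-z), y*exp(y*z) + 4*z*sin(x*z), -z*exp(y*z) - 4*sin(x))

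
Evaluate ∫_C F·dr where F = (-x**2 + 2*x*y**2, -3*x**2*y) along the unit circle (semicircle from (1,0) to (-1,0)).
2/3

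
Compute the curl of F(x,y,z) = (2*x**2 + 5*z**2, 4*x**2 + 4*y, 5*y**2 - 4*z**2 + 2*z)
(10*y, 10*z, 8*x)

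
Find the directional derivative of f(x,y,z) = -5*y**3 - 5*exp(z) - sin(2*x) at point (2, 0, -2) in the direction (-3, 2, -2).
2*sqrt(17)*(3*exp(2)*cos(4) + 5)*exp(-2)/17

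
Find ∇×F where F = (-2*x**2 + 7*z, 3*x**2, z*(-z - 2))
(0, 7, 6*x)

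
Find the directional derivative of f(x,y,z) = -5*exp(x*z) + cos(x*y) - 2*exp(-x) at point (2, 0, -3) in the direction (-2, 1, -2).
2*(-2*exp(4) - 5)*exp(-6)/3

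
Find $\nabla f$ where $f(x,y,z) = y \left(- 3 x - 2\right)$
(-3*y, -3*x - 2, 0)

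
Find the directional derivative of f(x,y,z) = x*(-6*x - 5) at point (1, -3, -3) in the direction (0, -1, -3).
0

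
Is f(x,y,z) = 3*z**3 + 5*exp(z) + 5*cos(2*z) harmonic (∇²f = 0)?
No, ∇²f = 18*z + 5*exp(z) - 20*cos(2*z)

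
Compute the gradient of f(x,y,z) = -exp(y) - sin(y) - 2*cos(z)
(0, -exp(y) - cos(y), 2*sin(z))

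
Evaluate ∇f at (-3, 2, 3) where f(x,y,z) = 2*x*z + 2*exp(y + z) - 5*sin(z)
(6, 2*exp(5), -6 - 5*cos(3) + 2*exp(5))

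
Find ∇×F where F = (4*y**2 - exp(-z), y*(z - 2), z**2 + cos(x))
(-y, sin(x) + exp(-z), -8*y)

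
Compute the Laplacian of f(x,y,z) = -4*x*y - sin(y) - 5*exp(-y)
sin(y) - 5*exp(-y)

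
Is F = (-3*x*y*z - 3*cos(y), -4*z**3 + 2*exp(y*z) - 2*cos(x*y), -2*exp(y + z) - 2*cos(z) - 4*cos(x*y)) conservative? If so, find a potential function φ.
No, ∇×F = (4*x*sin(x*y) - 2*y*exp(y*z) + 12*z**2 - 2*exp(y + z), -y*(3*x + 4*sin(x*y)), 3*x*z + 2*y*sin(x*y) - 3*sin(y)) ≠ 0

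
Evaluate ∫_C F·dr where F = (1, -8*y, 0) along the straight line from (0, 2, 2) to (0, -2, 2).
0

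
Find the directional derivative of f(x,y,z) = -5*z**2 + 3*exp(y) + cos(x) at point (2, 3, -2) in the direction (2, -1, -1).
-sqrt(6)*(2*sin(2) + 20 + 3*exp(3))/6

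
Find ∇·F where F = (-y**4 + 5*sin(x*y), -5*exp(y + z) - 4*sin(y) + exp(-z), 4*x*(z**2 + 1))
8*x*z + 5*y*cos(x*y) - 5*exp(y + z) - 4*cos(y)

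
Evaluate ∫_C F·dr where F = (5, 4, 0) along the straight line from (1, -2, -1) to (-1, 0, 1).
-2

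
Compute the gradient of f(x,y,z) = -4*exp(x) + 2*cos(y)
(-4*exp(x), -2*sin(y), 0)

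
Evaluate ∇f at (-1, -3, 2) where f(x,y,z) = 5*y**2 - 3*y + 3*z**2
(0, -33, 12)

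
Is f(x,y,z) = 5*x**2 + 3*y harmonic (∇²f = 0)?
No, ∇²f = 10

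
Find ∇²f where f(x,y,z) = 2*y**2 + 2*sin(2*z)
4 - 8*sin(2*z)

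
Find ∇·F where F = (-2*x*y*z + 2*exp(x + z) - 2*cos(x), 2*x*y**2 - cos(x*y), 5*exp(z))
4*x*y + x*sin(x*y) - 2*y*z + 5*exp(z) + 2*exp(x + z) + 2*sin(x)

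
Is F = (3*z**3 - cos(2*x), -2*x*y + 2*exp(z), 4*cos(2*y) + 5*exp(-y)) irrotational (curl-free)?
No, ∇×F = (-2*exp(z) - 8*sin(2*y) - 5*exp(-y), 9*z**2, -2*y)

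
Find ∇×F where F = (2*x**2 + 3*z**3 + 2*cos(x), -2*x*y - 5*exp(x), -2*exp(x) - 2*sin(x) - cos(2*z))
(0, 9*z**2 + 2*exp(x) + 2*cos(x), -2*y - 5*exp(x))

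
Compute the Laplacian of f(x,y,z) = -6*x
0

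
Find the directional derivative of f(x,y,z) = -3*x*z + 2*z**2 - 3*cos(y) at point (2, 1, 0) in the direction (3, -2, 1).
-3*sqrt(14)*(sin(1) + 1)/7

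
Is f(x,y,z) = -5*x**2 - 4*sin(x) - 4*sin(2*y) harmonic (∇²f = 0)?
No, ∇²f = 4*sin(x) + 16*sin(2*y) - 10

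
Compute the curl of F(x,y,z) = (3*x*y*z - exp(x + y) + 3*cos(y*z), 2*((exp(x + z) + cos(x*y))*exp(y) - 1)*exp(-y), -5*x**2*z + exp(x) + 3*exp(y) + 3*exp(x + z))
(3*exp(y) - 2*exp(x + z), 3*x*y + 10*x*z - 3*y*sin(y*z) - exp(x) - 3*exp(x + z), -3*x*z - 2*y*sin(x*y) + 3*z*sin(y*z) + exp(x + y) + 2*exp(x + z))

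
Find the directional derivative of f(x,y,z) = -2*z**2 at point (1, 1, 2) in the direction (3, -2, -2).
16*sqrt(17)/17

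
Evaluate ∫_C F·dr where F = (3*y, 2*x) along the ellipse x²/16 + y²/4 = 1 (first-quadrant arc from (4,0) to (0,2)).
-2*pi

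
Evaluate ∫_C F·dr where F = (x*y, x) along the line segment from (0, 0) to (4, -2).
-44/3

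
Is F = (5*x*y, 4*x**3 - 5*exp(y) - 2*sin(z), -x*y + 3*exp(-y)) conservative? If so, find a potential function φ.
No, ∇×F = (-x + 2*cos(z) - 3*exp(-y), y, x*(12*x - 5)) ≠ 0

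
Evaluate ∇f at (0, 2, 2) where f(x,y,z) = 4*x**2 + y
(0, 1, 0)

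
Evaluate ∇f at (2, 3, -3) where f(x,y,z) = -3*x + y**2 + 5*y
(-3, 11, 0)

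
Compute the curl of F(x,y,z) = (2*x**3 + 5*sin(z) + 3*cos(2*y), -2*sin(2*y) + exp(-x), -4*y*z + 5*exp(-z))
(-4*z, 5*cos(z), 6*sin(2*y) - exp(-x))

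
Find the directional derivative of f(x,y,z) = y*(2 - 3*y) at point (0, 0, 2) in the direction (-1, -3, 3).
-6*sqrt(19)/19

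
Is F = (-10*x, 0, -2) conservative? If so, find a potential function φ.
Yes, F is conservative. φ = -5*x**2 - 2*z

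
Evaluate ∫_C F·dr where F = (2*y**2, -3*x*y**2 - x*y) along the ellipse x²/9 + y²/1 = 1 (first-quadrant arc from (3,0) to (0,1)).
-5 - 9*pi/16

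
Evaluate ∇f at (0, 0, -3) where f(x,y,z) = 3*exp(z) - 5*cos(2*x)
(0, 0, 3*exp(-3))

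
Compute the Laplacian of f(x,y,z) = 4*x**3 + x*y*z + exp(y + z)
24*x + 2*exp(y + z)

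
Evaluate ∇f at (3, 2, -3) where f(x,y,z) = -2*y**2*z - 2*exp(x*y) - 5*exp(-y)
(-4*exp(6), -6*exp(6) + 5*exp(-2) + 24, -8)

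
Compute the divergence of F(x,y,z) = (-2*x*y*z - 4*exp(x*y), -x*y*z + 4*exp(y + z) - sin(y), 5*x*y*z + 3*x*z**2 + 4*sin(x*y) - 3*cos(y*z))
5*x*y + 5*x*z - 2*y*z - 4*y*exp(x*y) + 3*y*sin(y*z) + 4*exp(y + z) - cos(y)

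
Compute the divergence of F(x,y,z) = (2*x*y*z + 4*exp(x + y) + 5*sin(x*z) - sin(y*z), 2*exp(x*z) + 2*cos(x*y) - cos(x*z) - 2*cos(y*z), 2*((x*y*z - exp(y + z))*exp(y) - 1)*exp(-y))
2*x*y - 2*x*sin(x*y) + 2*y*z + 2*z*sin(y*z) + 5*z*cos(x*z) + 4*exp(x + y) - 2*exp(y + z)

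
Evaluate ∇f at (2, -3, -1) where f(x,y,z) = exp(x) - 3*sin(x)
(-3*cos(2) + exp(2), 0, 0)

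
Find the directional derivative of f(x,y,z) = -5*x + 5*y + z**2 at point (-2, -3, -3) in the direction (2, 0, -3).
8*sqrt(13)/13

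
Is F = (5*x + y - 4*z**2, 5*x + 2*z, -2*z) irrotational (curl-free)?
No, ∇×F = (-2, -8*z, 4)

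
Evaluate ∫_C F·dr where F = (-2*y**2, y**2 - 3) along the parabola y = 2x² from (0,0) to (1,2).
-74/15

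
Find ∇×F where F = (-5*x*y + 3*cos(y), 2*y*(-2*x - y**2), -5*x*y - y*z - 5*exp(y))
(-5*x - z - 5*exp(y), 5*y, 5*x - 4*y + 3*sin(y))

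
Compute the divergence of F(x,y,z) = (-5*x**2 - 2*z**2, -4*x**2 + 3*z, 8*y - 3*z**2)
-10*x - 6*z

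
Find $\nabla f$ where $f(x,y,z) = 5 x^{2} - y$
(10*x, -1, 0)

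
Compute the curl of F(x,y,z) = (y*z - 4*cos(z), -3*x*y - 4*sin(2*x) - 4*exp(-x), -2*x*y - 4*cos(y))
(-2*x + 4*sin(y), 3*y + 4*sin(z), -3*y - z - 8*cos(2*x) + 4*exp(-x))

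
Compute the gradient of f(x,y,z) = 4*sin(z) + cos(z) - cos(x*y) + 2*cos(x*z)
(y*sin(x*y) - 2*z*sin(x*z), x*sin(x*y), -2*x*sin(x*z) - sin(z) + 4*cos(z))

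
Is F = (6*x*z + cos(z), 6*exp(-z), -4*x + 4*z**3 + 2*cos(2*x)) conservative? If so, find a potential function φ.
No, ∇×F = (6*exp(-z), 6*x + 4*sin(2*x) - sin(z) + 4, 0) ≠ 0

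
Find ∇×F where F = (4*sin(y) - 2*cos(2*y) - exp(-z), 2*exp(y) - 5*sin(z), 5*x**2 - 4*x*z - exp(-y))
(5*cos(z) + exp(-y), -10*x + 4*z + exp(-z), -4*sin(2*y) - 4*cos(y))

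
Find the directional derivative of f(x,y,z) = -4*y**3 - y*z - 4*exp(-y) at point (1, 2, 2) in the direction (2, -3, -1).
2*sqrt(14)*(-3 + 38*exp(2))*exp(-2)/7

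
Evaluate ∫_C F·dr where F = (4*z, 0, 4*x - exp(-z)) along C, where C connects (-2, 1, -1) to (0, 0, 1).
-8 - 2*sinh(1)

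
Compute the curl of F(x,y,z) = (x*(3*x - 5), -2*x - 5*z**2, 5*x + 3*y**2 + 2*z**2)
(6*y + 10*z, -5, -2)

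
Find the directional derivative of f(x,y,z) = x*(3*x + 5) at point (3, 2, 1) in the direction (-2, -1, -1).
-23*sqrt(6)/3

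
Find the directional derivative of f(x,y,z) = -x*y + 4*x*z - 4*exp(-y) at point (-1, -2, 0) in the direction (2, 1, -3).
sqrt(14)*(17 + 4*exp(2))/14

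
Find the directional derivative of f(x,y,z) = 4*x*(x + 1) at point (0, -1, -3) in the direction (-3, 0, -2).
-12*sqrt(13)/13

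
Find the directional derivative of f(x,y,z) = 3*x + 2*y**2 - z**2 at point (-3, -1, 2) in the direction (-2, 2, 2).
-11*sqrt(3)/3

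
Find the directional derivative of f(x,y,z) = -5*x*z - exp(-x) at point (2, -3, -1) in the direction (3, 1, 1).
sqrt(11)*(3 + 5*exp(2))*exp(-2)/11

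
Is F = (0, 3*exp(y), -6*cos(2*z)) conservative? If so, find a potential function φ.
Yes, F is conservative. φ = 3*exp(y) - 3*sin(2*z)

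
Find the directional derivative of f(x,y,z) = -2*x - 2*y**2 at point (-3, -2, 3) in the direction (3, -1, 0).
-7*sqrt(10)/5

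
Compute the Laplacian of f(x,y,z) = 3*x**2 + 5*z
6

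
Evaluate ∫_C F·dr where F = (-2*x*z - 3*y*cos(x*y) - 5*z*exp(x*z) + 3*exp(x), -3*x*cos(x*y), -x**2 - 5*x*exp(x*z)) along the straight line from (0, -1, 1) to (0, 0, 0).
0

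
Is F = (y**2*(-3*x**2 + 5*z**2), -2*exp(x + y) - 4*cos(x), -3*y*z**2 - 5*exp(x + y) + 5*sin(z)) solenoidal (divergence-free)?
No, ∇·F = -6*x*y**2 - 6*y*z - 2*exp(x + y) + 5*cos(z)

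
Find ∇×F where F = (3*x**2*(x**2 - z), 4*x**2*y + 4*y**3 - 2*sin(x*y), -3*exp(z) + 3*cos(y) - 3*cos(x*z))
(-3*sin(y), -3*x**2 - 3*z*sin(x*z), 2*y*(4*x - cos(x*y)))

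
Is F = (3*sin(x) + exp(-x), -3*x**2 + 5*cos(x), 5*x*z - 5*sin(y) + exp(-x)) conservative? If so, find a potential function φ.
No, ∇×F = (-5*cos(y), -5*z + exp(-x), -6*x - 5*sin(x)) ≠ 0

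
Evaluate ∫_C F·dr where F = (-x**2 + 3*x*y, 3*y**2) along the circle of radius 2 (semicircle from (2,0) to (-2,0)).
16/3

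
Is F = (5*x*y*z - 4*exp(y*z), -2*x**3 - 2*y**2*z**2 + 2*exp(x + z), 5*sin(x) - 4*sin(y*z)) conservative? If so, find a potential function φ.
No, ∇×F = (4*y**2*z - 4*z*cos(y*z) - 2*exp(x + z), 5*x*y - 4*y*exp(y*z) - 5*cos(x), -6*x**2 - 5*x*z + 4*z*exp(y*z) + 2*exp(x + z)) ≠ 0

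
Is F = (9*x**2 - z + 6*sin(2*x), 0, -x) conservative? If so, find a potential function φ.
Yes, F is conservative. φ = 3*x**3 - x*z - 3*cos(2*x)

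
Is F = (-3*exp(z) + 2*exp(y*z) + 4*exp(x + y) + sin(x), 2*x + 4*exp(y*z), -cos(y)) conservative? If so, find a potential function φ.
No, ∇×F = (-4*y*exp(y*z) + sin(y), 2*y*exp(y*z) - 3*exp(z), -2*z*exp(y*z) - 4*exp(x + y) + 2) ≠ 0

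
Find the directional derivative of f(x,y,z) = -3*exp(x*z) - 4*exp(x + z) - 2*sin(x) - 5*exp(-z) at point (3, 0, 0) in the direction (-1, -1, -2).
sqrt(6)*(cos(3) + 4 + 6*exp(3))/3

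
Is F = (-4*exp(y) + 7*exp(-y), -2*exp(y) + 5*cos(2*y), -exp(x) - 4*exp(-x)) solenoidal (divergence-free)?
No, ∇·F = -2*exp(y) - 10*sin(2*y)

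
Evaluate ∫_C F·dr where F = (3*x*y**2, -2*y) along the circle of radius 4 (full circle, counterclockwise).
0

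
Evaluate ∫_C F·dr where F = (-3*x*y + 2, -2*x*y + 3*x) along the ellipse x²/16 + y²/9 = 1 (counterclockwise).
36*pi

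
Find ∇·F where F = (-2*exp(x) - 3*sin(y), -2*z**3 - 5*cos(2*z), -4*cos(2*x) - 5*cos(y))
-2*exp(x)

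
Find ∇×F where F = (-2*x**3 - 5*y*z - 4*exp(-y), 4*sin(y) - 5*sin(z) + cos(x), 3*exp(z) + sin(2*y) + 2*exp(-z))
(2*cos(2*y) + 5*cos(z), -5*y, 5*z - sin(x) - 4*exp(-y))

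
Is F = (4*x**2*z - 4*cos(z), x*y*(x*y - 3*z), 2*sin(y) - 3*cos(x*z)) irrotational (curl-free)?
No, ∇×F = (3*x*y + 2*cos(y), 4*x**2 - 3*z*sin(x*z) + 4*sin(z), y*(2*x*y - 3*z))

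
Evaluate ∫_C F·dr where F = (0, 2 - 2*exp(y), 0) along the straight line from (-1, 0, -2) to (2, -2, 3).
-2 - 2*exp(-2)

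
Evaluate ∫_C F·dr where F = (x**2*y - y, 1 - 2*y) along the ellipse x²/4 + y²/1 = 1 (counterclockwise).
0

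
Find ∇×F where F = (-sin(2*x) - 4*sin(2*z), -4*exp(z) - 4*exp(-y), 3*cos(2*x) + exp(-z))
(4*exp(z), 6*sin(2*x) - 8*cos(2*z), 0)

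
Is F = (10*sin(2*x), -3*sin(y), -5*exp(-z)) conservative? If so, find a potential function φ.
Yes, F is conservative. φ = -5*cos(2*x) + 3*cos(y) + 5*exp(-z)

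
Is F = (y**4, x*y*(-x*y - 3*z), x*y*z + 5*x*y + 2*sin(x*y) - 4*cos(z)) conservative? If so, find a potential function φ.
No, ∇×F = (x*(3*y + z + 2*cos(x*y) + 5), -y*(z + 2*cos(x*y) + 5), y*(-2*x*y - 4*y**2 - 3*z)) ≠ 0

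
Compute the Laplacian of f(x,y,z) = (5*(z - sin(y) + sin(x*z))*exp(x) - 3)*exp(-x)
-5*x**2*sin(x*z) - 5*z**2*sin(x*z) + 5*sin(y) - 3*exp(-x)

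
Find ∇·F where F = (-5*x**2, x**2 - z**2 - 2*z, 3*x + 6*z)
6 - 10*x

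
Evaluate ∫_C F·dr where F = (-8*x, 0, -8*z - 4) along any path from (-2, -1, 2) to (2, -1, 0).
24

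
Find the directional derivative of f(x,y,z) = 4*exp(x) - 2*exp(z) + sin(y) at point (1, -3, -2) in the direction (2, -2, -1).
2*(1 - exp(2)*cos(3) + 4*exp(3))*exp(-2)/3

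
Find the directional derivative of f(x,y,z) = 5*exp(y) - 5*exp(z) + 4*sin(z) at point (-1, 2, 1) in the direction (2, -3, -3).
3*sqrt(22)*(-5*exp(2) - 4*cos(1) + 5*E)/22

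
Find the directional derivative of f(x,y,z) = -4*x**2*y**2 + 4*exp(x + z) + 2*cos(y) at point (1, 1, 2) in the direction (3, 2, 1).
2*sqrt(14)*(-10 - sin(1) + 4*exp(3))/7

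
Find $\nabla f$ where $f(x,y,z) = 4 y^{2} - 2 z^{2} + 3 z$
(0, 8*y, 3 - 4*z)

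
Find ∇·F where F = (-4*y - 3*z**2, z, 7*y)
0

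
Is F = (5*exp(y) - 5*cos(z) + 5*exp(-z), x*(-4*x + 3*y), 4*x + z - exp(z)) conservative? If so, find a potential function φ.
No, ∇×F = (0, 5*sin(z) - 4 - 5*exp(-z), -8*x + 3*y - 5*exp(y)) ≠ 0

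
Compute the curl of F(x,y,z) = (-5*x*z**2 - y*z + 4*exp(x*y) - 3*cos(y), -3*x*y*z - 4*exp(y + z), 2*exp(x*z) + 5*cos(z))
(3*x*y + 4*exp(y + z), -10*x*z - y - 2*z*exp(x*z), -4*x*exp(x*y) - 3*y*z + z - 3*sin(y))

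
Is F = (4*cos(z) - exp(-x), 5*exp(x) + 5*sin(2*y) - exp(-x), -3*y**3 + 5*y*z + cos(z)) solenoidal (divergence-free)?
No, ∇·F = 5*y - sin(z) + 10*cos(2*y) + exp(-x)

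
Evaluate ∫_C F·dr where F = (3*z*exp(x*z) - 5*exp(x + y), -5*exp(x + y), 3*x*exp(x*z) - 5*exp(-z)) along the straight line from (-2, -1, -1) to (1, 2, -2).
((-5*exp(2) - 5 + 2*E)*exp(4) + 5 + 3*E)*exp(-3)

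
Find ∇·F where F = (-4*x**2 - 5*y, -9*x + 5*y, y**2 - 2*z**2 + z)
-8*x - 4*z + 6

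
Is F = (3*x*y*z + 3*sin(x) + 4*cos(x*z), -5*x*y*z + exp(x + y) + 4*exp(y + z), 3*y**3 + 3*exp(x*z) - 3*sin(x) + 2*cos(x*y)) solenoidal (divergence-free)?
No, ∇·F = -5*x*z + 3*x*exp(x*z) + 3*y*z - 4*z*sin(x*z) + exp(x + y) + 4*exp(y + z) + 3*cos(x)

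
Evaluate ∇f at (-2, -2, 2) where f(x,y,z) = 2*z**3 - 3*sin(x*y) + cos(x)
(6*cos(4) + sin(2), 6*cos(4), 24)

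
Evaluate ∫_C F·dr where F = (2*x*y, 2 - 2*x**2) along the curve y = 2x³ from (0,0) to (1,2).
12/5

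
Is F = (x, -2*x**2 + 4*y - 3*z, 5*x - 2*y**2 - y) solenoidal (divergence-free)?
No, ∇·F = 5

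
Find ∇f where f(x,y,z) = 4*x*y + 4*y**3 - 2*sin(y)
(4*y, 4*x + 12*y**2 - 2*cos(y), 0)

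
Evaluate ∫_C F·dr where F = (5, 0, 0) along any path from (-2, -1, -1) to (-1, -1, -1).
5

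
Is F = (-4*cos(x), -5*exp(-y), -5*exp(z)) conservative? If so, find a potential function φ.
Yes, F is conservative. φ = -5*exp(z) - 4*sin(x) + 5*exp(-y)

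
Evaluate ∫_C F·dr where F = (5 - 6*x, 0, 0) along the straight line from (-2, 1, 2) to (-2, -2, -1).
0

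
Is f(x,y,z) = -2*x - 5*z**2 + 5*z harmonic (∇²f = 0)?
No, ∇²f = -10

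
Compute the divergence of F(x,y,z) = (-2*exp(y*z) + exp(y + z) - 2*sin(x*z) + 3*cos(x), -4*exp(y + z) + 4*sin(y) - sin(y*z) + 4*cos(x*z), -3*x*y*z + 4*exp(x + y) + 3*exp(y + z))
-3*x*y - 2*z*cos(x*z) - z*cos(y*z) - exp(y + z) - 3*sin(x) + 4*cos(y)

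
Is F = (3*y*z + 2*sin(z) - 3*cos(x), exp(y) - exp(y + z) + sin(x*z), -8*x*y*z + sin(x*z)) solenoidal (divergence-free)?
No, ∇·F = -8*x*y + x*cos(x*z) + exp(y) - exp(y + z) + 3*sin(x)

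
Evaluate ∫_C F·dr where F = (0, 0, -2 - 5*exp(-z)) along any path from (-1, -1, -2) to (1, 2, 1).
-5*exp(2) - 6 + 5*exp(-1)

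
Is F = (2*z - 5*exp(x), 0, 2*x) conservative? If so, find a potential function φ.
Yes, F is conservative. φ = 2*x*z - 5*exp(x)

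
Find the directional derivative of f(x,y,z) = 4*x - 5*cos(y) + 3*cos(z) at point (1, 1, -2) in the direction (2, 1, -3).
sqrt(14)*(-9*sin(2) + 5*sin(1) + 8)/14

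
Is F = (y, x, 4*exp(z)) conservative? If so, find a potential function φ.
Yes, F is conservative. φ = x*y + 4*exp(z)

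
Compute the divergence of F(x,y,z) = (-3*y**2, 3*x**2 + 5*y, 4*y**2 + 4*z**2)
8*z + 5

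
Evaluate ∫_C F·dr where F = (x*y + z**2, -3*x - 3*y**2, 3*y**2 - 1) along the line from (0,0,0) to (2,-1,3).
26/3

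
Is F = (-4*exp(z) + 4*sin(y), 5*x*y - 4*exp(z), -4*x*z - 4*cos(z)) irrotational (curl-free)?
No, ∇×F = (4*exp(z), 4*z - 4*exp(z), 5*y - 4*cos(y))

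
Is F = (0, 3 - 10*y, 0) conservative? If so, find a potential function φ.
Yes, F is conservative. φ = y*(3 - 5*y)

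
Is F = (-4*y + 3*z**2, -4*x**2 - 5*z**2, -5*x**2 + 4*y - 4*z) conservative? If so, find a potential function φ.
No, ∇×F = (10*z + 4, 10*x + 6*z, 4 - 8*x) ≠ 0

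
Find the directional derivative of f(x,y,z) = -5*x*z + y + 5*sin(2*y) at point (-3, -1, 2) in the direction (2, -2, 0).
-sqrt(2)*(10*cos(2) + 11)/2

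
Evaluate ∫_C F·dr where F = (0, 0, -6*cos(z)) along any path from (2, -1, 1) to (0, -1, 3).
-6*sin(3) + 6*sin(1)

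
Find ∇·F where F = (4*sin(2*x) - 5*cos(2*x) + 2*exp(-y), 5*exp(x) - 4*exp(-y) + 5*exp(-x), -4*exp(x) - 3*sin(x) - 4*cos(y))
10*sin(2*x) + 8*cos(2*x) + 4*exp(-y)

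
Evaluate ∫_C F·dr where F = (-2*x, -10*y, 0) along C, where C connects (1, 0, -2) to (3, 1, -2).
-13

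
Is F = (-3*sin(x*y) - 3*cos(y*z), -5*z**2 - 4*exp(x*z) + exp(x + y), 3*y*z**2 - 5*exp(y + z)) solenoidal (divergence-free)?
No, ∇·F = 6*y*z - 3*y*cos(x*y) + exp(x + y) - 5*exp(y + z)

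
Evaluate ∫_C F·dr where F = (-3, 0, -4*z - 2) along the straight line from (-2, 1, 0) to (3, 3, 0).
-15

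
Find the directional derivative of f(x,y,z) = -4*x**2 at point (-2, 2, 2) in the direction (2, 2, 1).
32/3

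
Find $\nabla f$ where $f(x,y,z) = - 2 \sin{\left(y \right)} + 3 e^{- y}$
(0, -2*cos(y) - 3*exp(-y), 0)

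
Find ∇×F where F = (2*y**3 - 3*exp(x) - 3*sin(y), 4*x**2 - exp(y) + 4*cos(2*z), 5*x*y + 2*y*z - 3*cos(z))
(5*x + 2*z + 8*sin(2*z), -5*y, 8*x - 6*y**2 + 3*cos(y))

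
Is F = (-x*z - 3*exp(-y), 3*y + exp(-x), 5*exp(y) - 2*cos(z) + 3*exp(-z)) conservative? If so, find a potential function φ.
No, ∇×F = (5*exp(y), -x, -3*exp(-y) - exp(-x)) ≠ 0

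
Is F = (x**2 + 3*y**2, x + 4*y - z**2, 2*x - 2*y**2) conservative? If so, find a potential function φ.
No, ∇×F = (-4*y + 2*z, -2, 1 - 6*y) ≠ 0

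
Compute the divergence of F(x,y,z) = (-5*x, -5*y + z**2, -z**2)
-2*z - 10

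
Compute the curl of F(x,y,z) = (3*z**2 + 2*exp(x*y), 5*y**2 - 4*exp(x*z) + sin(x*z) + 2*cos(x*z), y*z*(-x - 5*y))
(-x*z + 4*x*exp(x*z) + 2*x*sin(x*z) - x*cos(x*z) - 10*y*z, z*(y + 6), -2*x*exp(x*y) - 4*z*exp(x*z) - 2*z*sin(x*z) + z*cos(x*z))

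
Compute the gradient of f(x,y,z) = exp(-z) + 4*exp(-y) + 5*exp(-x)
(-5*exp(-x), -4*exp(-y), -exp(-z))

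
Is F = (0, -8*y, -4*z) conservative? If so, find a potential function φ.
Yes, F is conservative. φ = -4*y**2 - 2*z**2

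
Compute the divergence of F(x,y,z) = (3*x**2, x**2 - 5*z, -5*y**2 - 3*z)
6*x - 3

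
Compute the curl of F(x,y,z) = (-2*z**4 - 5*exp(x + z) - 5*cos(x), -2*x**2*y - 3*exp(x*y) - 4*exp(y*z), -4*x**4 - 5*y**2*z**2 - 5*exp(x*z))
(2*y*(-5*z**2 + 2*exp(y*z)), 16*x**3 - 8*z**3 + 5*z*exp(x*z) - 5*exp(x + z), y*(-4*x - 3*exp(x*y)))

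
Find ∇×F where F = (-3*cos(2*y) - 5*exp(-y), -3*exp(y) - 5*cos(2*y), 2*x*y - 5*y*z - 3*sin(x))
(2*x - 5*z, -2*y + 3*cos(x), -6*sin(2*y) - 5*exp(-y))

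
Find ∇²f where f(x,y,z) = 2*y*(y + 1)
4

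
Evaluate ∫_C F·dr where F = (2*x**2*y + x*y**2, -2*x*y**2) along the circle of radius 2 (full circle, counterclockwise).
-16*pi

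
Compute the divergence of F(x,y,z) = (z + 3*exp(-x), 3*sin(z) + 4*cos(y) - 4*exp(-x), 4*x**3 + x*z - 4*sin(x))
x - 4*sin(y) - 3*exp(-x)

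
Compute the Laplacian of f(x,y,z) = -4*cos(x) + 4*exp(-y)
4*cos(x) + 4*exp(-y)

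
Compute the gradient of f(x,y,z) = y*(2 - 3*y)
(0, 2 - 6*y, 0)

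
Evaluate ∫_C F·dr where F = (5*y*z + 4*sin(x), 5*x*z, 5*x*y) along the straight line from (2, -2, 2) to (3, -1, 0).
4*cos(2) - 4*cos(3) + 40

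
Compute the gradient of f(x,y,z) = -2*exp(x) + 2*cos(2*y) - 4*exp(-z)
(-2*exp(x), -4*sin(2*y), 4*exp(-z))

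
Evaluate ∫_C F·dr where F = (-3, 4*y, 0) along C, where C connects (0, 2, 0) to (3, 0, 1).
-17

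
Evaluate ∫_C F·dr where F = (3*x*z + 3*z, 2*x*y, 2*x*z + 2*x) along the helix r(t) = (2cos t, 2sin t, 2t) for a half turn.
-64/3 - 6*pi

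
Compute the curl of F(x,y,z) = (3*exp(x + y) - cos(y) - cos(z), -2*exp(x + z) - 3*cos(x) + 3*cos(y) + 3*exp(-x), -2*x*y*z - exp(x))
(-2*x*z + 2*exp(x + z), 2*y*z + exp(x) + sin(z), ((-3*exp(x + y) - 2*exp(x + z) + 3*sin(x) - sin(y))*exp(x) - 3)*exp(-x))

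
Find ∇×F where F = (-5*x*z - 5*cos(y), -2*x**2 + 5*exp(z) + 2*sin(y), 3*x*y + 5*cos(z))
(3*x - 5*exp(z), -5*x - 3*y, -4*x - 5*sin(y))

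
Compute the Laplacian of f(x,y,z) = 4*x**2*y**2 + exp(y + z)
8*x**2 + 8*y**2 + 2*exp(y + z)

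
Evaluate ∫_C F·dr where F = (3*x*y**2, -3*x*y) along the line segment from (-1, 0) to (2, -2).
9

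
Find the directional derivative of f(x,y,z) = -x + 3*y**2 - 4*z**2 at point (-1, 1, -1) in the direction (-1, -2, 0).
-11*sqrt(5)/5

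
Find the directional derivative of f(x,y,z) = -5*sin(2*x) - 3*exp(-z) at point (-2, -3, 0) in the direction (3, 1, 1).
3*sqrt(11)*(1 - 10*cos(4))/11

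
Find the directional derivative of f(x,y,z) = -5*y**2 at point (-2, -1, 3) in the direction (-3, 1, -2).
5*sqrt(14)/7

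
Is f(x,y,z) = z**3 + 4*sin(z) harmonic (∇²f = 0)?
No, ∇²f = 6*z - 4*sin(z)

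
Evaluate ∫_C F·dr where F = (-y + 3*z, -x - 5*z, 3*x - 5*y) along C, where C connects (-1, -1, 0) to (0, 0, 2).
1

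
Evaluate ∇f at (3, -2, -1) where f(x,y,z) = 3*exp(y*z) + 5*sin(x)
(5*cos(3), -3*exp(2), -6*exp(2))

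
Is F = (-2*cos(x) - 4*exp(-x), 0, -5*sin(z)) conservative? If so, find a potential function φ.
Yes, F is conservative. φ = -2*sin(x) + 5*cos(z) + 4*exp(-x)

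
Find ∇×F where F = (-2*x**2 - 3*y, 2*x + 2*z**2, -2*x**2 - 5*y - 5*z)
(-4*z - 5, 4*x, 5)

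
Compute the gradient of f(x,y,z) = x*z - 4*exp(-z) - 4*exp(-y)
(z, 4*exp(-y), x + 4*exp(-z))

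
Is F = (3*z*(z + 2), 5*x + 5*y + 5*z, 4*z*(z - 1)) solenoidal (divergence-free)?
No, ∇·F = 8*z + 1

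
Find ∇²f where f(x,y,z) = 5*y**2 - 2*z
10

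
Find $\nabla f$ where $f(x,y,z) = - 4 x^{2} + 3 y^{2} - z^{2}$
(-8*x, 6*y, -2*z)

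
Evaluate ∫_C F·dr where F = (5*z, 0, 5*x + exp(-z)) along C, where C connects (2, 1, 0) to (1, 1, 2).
11 - exp(-2)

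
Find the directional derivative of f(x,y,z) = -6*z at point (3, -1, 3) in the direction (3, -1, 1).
-6*sqrt(11)/11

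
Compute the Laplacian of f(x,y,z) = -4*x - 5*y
0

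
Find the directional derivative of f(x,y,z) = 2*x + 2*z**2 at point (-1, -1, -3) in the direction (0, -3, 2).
-24*sqrt(13)/13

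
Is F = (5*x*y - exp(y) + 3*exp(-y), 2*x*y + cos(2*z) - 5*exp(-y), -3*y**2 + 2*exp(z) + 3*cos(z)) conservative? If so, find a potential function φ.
No, ∇×F = (-6*y + 2*sin(2*z), 0, -5*x + 2*y + exp(y) + 3*exp(-y)) ≠ 0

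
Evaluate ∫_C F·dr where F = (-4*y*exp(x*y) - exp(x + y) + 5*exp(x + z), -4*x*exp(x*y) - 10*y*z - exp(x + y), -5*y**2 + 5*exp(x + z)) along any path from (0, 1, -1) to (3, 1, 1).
-4*exp(3) - 6 - 5*exp(-1) + E + 4*exp(4)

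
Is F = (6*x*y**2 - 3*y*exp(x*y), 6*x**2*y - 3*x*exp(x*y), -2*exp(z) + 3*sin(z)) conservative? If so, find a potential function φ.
Yes, F is conservative. φ = 3*x**2*y**2 - 2*exp(z) - 3*exp(x*y) - 3*cos(z)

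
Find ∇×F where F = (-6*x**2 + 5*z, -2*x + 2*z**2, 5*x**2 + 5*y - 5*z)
(5 - 4*z, 5 - 10*x, -2)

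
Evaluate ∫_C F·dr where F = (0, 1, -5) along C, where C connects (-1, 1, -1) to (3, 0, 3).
-21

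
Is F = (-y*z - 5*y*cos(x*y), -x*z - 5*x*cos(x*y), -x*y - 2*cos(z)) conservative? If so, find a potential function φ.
Yes, F is conservative. φ = -x*y*z - 2*sin(z) - 5*sin(x*y)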